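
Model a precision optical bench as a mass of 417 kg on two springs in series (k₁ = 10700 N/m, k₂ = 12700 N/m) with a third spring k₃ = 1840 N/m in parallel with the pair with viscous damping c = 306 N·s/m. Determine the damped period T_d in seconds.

1.47 s

Series pair: k_s = k₁k₂/(k₁+k₂) = (10700)(12700)/(10700 + 12700) = 5807 N/m. In parallel with k₃: k_eq = 5807 + 1840 = 7647 N/m.
ω_n = √(k_eq/m) = √(7647/417) = 4.282 rad/s.
Critical damping c_c = 2√(k_eq·m) = 2√(7647 × 417) = 3572 N·s/m, so ζ = c/c_c = 306/3572 = 0.08568.
ω_d = ω_n√(1 − ζ²) = 4.282 × √(1 − 0.00734) = 4.267 rad/s.
T_d = 2π/ω_d = 1.473 s.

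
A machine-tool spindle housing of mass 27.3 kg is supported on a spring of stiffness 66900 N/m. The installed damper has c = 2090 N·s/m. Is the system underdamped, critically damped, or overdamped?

underdamped

c_c = 2√(k·m) = 2703 N·s/m; ζ = c/c_c = 2090/2703 = 0.773.
Since ζ < 1 the system is underdamped.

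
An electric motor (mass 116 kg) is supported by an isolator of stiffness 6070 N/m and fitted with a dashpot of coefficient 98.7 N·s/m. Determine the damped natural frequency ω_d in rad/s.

ω_n = √(k/m) = √(6070/116) = 7.234 rad/s.
Critical damping c_c = 2√(k·m) = 2√(6070 × 116) = 1678 N·s/m, so ζ = c/c_c = 98.7/1678 = 0.05881.
ω_d = ω_n√(1 − ζ²) = 7.234 × √(1 − 0.00346) = 7.221 rad/s.

7.22 rad/s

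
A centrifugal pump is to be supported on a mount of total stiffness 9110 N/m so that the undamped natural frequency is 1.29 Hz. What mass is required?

ω_n = 2πf_n = 2π × 1.29 = 8.105 rad/s.
m = k/ω_n² = 9110/8.105² = 9110/65.70 = 138.7 kg.

139 kg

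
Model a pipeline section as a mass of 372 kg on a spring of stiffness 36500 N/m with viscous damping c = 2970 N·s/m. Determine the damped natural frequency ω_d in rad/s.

ω_n = √(k/m) = √(36500/372) = 9.905 rad/s.
Critical damping c_c = 2√(k·m) = 2√(36500 × 372) = 7370 N·s/m, so ζ = c/c_c = 2970/7370 = 0.4030.
ω_d = ω_n√(1 − ζ²) = 9.905 × √(1 − 0.162) = 9.065 rad/s.

9.07 rad/s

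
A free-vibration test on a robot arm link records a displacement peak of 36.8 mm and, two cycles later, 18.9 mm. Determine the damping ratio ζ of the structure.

Logarithmic decrement δ = (1/n)·ln(x₀/x_n) = (1/2)·ln(36.8/18.9) = (1/2)·ln(1.947) = 0.3332.
ζ = δ/√(4π² + δ²) = 0.3332/√(39.48 + 0.111) = 0.3332/6.292 = 0.05295.

0.0530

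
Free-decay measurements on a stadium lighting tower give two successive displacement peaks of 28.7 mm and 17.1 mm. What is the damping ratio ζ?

0.0821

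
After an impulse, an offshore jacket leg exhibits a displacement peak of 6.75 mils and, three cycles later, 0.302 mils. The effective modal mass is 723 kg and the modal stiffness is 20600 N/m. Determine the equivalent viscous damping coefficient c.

1260 N·s/m

Logarithmic decrement δ = (1/n)·ln(x₀/x_n) = (1/3)·ln(6.75/0.302) = (1/3)·ln(22.35) = 1.036.
ζ = δ/√(4π² + δ²) = 1.036/√(39.48 + 1.07) = 1.036/6.368 = 0.1626.
c = ζ · 2√(km) = 0.1626 × 2√(20600 × 723) = 0.1626 × 7718 = 1255 N·s/m.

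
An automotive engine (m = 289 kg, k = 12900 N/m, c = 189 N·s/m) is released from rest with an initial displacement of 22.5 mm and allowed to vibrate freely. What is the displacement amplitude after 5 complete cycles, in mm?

4.83 mm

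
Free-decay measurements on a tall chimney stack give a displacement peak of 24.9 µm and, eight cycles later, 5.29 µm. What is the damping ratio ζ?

0.0308

Logarithmic decrement δ = (1/n)·ln(x₀/x_n) = (1/8)·ln(24.9/5.29) = (1/8)·ln(4.707) = 0.1936.
ζ = δ/√(4π² + δ²) = 0.1936/√(39.48 + 0.0375) = 0.1936/6.286 = 0.03080.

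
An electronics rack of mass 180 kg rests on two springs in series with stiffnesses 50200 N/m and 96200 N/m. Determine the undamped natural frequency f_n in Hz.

Series springs: 1/k_eq = 1/50200 + 1/96200 = 3.032×10^-5, so k_eq = 32990 N/m.
ω_n = √(k_eq/m) = √(32990/180) = √183.3 = 13.54 rad/s.
f_n = ω_n/(2π) = 13.54/6.283 = 2.155 Hz.

2.15 Hz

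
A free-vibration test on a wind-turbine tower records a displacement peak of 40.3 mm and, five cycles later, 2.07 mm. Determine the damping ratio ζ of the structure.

0.0941

Logarithmic decrement δ = (1/n)·ln(x₀/x_n) = (1/5)·ln(40.3/2.07) = (1/5)·ln(19.47) = 0.5938.
ζ = δ/√(4π² + δ²) = 0.5938/√(39.48 + 0.353) = 0.5938/6.311 = 0.09408.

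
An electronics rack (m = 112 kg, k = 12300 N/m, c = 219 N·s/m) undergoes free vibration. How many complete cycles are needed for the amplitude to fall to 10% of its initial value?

ζ = c/(2√(km)) = 219/(2√(12300 × 112)) = 219/2347 = 0.09329.
Logarithmic decrement δ = 2πζ/√(1 − ζ²) = 2π × 0.09329/√(1 − 0.00870) = 0.5887.
x_n/x₀ = e^(−nδ) ≤ 0.1; take ln: n ≥ ln(1/0.1)/δ = 2.303/0.5887 = 3.911.
So 4 complete cycles are required.

4 cycles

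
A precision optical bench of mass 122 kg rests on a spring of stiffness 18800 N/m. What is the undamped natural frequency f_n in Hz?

1.98 Hz

ω_n = √(k/m) = √(18800/122) = √154.1 = 12.41 rad/s.
f_n = ω_n/(2π) = 12.41/6.283 = 1.976 Hz.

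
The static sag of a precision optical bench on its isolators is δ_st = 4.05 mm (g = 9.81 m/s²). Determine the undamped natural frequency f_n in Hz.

7.83 Hz

ω_n = √(g/δ_st) = √(9.81/0.00405) = √2422 = 49.22 rad/s.
f_n = ω_n/(2π) = 49.22/6.283 = 7.833 Hz.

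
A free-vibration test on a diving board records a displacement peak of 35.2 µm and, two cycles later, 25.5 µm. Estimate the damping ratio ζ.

0.0256

Logarithmic decrement δ = (1/n)·ln(x₀/x_n) = (1/2)·ln(35.2/25.5) = (1/2)·ln(1.380) = 0.1612.
ζ = δ/√(4π² + δ²) = 0.1612/√(39.48 + 0.0260) = 0.1612/6.285 = 0.02564.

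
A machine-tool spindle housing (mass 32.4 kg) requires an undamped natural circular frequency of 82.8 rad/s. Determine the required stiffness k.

222000 N/m

k = m·ω_n² = 32.4 × 82.80² = 32.4 × 6856 = 222100 N/m.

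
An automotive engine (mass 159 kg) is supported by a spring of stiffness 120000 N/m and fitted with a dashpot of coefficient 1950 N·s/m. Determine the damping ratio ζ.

ω_n = √(k/m) = √(120000/159) = 27.47 rad/s.
Critical damping c_c = 2√(k·m) = 2√(120000 × 159) = 8736 N·s/m, so ζ = c/c_c = 1950/8736 = 0.2232.

0.223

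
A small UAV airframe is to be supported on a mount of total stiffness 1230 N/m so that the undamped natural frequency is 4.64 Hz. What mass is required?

ω_n = 2πf_n = 2π × 4.64 = 29.15 rad/s.
m = k/ω_n² = 1230/29.15² = 1230/850.0 = 1.447 kg.

1.45 kg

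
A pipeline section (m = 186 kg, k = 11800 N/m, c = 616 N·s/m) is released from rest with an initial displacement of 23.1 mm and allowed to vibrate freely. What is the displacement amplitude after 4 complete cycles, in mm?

ζ = c/(2√(km)) = 616/(2√(11800 × 186)) = 616/2963 = 0.2079.
Logarithmic decrement δ = 2πζ/√(1 − ζ²) = 2π × 0.2079/√(1 − 0.0432) = 1.335.
After n cycles, x_n/x₀ = e^(−nδ), so x_4 = 23.1 × e^(−4 × 1.335) = 23.1 × 0.004787 = 0.1106 mm.

0.111 mm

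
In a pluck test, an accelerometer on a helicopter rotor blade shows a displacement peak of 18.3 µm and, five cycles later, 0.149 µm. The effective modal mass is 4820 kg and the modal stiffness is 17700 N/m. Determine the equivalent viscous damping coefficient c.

Logarithmic decrement δ = (1/n)·ln(x₀/x_n) = (1/5)·ln(18.3/0.149) = (1/5)·ln(122.8) = 0.9621.
ζ = δ/√(4π² + δ²) = 0.9621/√(39.48 + 0.926) = 0.9621/6.356 = 0.1514.
c = ζ · 2√(km) = 0.1514 × 2√(17700 × 4820) = 0.1514 × 18470 = 2796 N·s/m.

2800 N·s/m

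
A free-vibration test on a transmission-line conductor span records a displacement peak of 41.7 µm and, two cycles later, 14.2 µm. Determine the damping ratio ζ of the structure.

Logarithmic decrement δ = (1/n)·ln(x₀/x_n) = (1/2)·ln(41.7/14.2) = (1/2)·ln(2.937) = 0.5386.
ζ = δ/√(4π² + δ²) = 0.5386/√(39.48 + 0.290) = 0.5386/6.306 = 0.08541.

0.0854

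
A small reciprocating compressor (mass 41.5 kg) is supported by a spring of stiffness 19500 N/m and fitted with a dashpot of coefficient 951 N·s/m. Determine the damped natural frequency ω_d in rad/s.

18.4 rad/s

ω_n = √(k/m) = √(19500/41.5) = 21.68 rad/s.
Critical damping c_c = 2√(k·m) = 2√(19500 × 41.5) = 1799 N·s/m, so ζ = c/c_c = 951/1799 = 0.5286.
ω_d = ω_n√(1 − ζ²) = 21.68 × √(1 − 0.279) = 18.40 rad/s.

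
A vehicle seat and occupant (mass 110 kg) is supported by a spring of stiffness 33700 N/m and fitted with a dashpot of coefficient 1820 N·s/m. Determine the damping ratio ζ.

0.473

ω_n = √(k/m) = √(33700/110) = 17.50 rad/s.
Critical damping c_c = 2√(k·m) = 2√(33700 × 110) = 3851 N·s/m, so ζ = c/c_c = 1820/3851 = 0.4726.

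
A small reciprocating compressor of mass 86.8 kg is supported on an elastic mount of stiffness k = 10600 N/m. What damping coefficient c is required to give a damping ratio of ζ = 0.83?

1590 N·s/m

c_c = 2√(k·m) = 2√(10600 × 86.8) = 1918 N·s/m.
c = ζ·c_c = 0.83 × 1918 = 1592 N·s/m.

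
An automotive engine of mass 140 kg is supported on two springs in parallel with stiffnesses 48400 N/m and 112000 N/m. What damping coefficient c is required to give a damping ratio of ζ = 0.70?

Parallel springs add: k_eq = 48400 + 112000 = 160400 N/m.
c_c = 2√(k_eq·m) = 2√(160400 × 140) = 9478 N·s/m.
c = ζ·c_c = 0.70 × 9478 = 6634 N·s/m.

6630 N·s/m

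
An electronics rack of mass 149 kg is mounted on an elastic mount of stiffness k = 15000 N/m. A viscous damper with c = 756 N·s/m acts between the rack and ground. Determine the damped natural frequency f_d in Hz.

1.54 Hz

ω_n = √(k/m) = √(15000/149) = 10.03 rad/s.
Critical damping c_c = 2√(k·m) = 2√(15000 × 149) = 2990 N·s/m, so ζ = c/c_c = 756/2990 = 0.2528.
ω_d = ω_n√(1 − ζ²) = 10.03 × √(1 − 0.0639) = 9.707 rad/s.
f_d = ω_d/(2π) = 1.545 Hz.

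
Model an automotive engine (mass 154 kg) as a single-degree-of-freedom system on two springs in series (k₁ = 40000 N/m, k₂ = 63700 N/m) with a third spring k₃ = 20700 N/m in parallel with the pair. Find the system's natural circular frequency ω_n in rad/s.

17.1 rad/s

Series pair: k_s = k₁k₂/(k₁+k₂) = (40000)(63700)/(40000 + 63700) = 24570 N/m. In parallel with k₃: k_eq = 24570 + 20700 = 45270 N/m.
ω_n = √(k_eq/m) = √(45270/154) = √294.0 = 17.15 rad/s.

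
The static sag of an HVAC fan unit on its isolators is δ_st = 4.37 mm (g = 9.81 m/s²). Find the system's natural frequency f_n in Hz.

ω_n = √(g/δ_st) = √(9.81/0.00437) = √2245 = 47.38 rad/s.
f_n = ω_n/(2π) = 47.38/6.283 = 7.541 Hz.

7.54 Hz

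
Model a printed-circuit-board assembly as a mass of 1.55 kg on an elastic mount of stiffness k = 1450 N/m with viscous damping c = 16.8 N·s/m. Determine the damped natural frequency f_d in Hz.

ω_n = √(k/m) = √(1450/1.55) = 30.59 rad/s.
Critical damping c_c = 2√(k·m) = 2√(1450 × 1.55) = 94.82 N·s/m, so ζ = c/c_c = 16.8/94.82 = 0.1772.
ω_d = ω_n√(1 − ζ²) = 30.59 × √(1 − 0.0314) = 30.10 rad/s.
f_d = ω_d/(2π) = 4.791 Hz.

4.79 Hz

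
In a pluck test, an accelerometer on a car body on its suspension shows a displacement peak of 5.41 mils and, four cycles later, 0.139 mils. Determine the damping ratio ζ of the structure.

Logarithmic decrement δ = (1/n)·ln(x₀/x_n) = (1/4)·ln(5.41/0.139) = (1/4)·ln(38.92) = 0.9154.
ζ = δ/√(4π² + δ²) = 0.9154/√(39.48 + 0.838) = 0.9154/6.350 = 0.1442.

0.144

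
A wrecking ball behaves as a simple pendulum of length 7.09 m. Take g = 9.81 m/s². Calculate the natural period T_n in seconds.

For a simple pendulum ω_n = √(g/L) = √(9.81/7.09) = √1.384 = 1.176 rad/s.
T_n = 2π/ω_n = 6.283/1.176 = 5.342 s.

5.34 s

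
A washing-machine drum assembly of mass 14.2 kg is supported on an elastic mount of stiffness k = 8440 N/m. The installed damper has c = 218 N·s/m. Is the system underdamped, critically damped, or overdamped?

underdamped

c_c = 2√(k·m) = 692.4 N·s/m; ζ = c/c_c = 218/692.4 = 0.315.
Since ζ < 1 the system is underdamped.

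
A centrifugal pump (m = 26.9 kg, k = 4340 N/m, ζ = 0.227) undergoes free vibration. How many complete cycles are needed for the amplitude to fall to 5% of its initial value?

Logarithmic decrement δ = 2πζ/√(1 − ζ²) = 2π × 0.2270/√(1 − 0.0515) = 1.465.
x_n/x₀ = e^(−nδ) ≤ 0.05; take ln: n ≥ ln(1/0.05)/δ = 2.996/1.465 = 2.046.
So 3 complete cycles are required.

3 cycles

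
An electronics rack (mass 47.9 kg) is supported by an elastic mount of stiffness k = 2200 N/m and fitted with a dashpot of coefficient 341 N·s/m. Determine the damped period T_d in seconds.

1.09 s

ω_n = √(k/m) = √(2200/47.9) = 6.777 rad/s.
Critical damping c_c = 2√(k·m) = 2√(2200 × 47.9) = 649.2 N·s/m, so ζ = c/c_c = 341/649.2 = 0.5252.
ω_d = ω_n√(1 − ζ²) = 6.777 × √(1 − 0.276) = 5.767 rad/s.
T_d = 2π/ω_d = 1.089 s.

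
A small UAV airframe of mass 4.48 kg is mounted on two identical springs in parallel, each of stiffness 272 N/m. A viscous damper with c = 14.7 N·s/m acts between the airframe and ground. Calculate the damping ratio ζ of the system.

0.149

Parallel springs add: k_eq = 2 × 272 = 544.0 N/m.
ω_n = √(k_eq/m) = √(544.0/4.48) = 11.02 rad/s.
Critical damping c_c = 2√(k_eq·m) = 2√(544.0 × 4.48) = 98.73 N·s/m, so ζ = c/c_c = 14.7/98.73 = 0.1489.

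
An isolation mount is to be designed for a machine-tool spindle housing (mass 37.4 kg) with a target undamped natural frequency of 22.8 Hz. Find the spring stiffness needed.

768000 N/m

ω_n = 2πf_n = 2π × 22.8 = 143.3 rad/s.
k = m·ω_n² = 37.4 × 143.3² = 37.4 × 20520 = 767500 N/m.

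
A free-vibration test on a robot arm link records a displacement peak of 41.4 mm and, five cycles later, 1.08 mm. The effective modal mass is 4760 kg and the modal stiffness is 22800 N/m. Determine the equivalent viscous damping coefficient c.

Logarithmic decrement δ = (1/n)·ln(x₀/x_n) = (1/5)·ln(41.4/1.08) = (1/5)·ln(38.33) = 0.7293.
ζ = δ/√(4π² + δ²) = 0.7293/√(39.48 + 0.532) = 0.7293/6.325 = 0.1153.
c = ζ · 2√(km) = 0.1153 × 2√(22800 × 4760) = 0.1153 × 20840 = 2402 N·s/m.

2400 N·s/m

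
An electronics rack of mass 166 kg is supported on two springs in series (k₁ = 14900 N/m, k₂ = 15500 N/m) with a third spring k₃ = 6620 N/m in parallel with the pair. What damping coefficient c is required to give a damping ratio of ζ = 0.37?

Series pair: k_s = k₁k₂/(k₁+k₂) = (14900)(15500)/(14900 + 15500) = 7597 N/m. In parallel with k₃: k_eq = 7597 + 6620 = 14220 N/m.
c_c = 2√(k_eq·m) = 2√(14220 × 166) = 3072 N·s/m.
c = ζ·c_c = 0.37 × 3072 = 1137 N·s/m.

1140 N·s/m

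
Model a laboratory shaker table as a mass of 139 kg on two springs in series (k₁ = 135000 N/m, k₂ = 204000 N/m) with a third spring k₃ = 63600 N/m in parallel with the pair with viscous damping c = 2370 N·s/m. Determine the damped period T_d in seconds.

0.202 s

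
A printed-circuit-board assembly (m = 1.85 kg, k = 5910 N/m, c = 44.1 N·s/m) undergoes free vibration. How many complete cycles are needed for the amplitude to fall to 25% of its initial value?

ζ = c/(2√(km)) = 44.1/(2√(5910 × 1.85)) = 44.1/209.1 = 0.2109.
Logarithmic decrement δ = 2πζ/√(1 − ζ²) = 2π × 0.2109/√(1 − 0.0445) = 1.355.
x_n/x₀ = e^(−nδ) ≤ 0.25; take ln: n ≥ ln(1/0.25)/δ = 1.386/1.355 = 1.023.
So 2 complete cycles are required.

2 cycles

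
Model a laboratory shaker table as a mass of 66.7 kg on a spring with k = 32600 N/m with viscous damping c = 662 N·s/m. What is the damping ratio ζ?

0.224

ω_n = √(k/m) = √(32600/66.7) = 22.11 rad/s.
Critical damping c_c = 2√(k·m) = 2√(32600 × 66.7) = 2949 N·s/m, so ζ = c/c_c = 662/2949 = 0.2245.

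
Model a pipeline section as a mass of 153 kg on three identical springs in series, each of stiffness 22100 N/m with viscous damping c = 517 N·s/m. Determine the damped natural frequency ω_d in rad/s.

6.73 rad/s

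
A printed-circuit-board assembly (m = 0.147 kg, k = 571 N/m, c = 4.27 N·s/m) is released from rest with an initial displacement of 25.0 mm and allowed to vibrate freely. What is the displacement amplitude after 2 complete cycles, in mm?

ζ = c/(2√(km)) = 4.27/(2√(571 × 0.147)) = 4.27/18.32 = 0.2330.
Logarithmic decrement δ = 2πζ/√(1 − ζ²) = 2π × 0.2330/√(1 − 0.0543) = 1.506.
After n cycles, x_n/x₀ = e^(−nδ), so x_2 = 25.0 × e^(−2 × 1.506) = 25.0 × 0.04923 = 1.231 mm.

1.23 mm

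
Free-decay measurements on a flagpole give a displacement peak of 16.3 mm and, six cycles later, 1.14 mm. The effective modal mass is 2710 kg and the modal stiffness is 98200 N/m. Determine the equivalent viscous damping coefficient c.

Logarithmic decrement δ = (1/n)·ln(x₀/x_n) = (1/6)·ln(16.3/1.14) = (1/6)·ln(14.30) = 0.4434.
ζ = δ/√(4π² + δ²) = 0.4434/√(39.48 + 0.197) = 0.4434/6.299 = 0.07039.
c = ζ · 2√(km) = 0.07039 × 2√(98200 × 2710) = 0.07039 × 32630 = 2296 N·s/m.

2300 N·s/m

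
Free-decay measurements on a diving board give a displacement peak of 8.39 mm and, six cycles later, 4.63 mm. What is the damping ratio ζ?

Logarithmic decrement δ = (1/n)·ln(x₀/x_n) = (1/6)·ln(8.39/4.63) = (1/6)·ln(1.812) = 0.09908.
ζ = δ/√(4π² + δ²) = 0.09908/√(39.48 + 0.00982) = 0.09908/6.284 = 0.01577.

0.0158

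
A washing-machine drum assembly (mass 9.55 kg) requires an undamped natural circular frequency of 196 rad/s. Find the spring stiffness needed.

367000 N/m

k = m·ω_n² = 9.55 × 196.0² = 9.55 × 38420 = 366900 N/m.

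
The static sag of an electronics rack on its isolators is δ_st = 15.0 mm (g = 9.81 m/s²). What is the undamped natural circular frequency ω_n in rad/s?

25.6 rad/s

ω_n = √(g/δ_st) = √(9.81/0.0150) = √654.0 = 25.57 rad/s.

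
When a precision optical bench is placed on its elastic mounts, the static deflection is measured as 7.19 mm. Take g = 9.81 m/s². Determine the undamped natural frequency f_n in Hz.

ω_n = √(g/δ_st) = √(9.81/0.00719) = √1364 = 36.94 rad/s.
f_n = ω_n/(2π) = 36.94/6.283 = 5.879 Hz.

5.88 Hz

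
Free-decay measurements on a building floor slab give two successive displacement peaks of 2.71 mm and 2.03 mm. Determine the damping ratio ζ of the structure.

0.0459

Logarithmic decrement δ = (1/n)·ln(x₀/x_n) = (1/1)·ln(2.71/2.03) = (1/1)·ln(1.335) = 0.2889.
ζ = δ/√(4π² + δ²) = 0.2889/√(39.48 + 0.0835) = 0.2889/6.290 = 0.04593.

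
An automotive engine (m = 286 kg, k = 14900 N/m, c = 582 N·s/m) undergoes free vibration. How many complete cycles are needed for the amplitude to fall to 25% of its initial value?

ζ = c/(2√(km)) = 582/(2√(14900 × 286)) = 582/4129 = 0.1410.
Logarithmic decrement δ = 2πζ/√(1 − ζ²) = 2π × 0.1410/√(1 − 0.0199) = 0.8947.
x_n/x₀ = e^(−nδ) ≤ 0.25; take ln: n ≥ ln(1/0.25)/δ = 1.386/0.8947 = 1.550.
So 2 complete cycles are required.

2 cycles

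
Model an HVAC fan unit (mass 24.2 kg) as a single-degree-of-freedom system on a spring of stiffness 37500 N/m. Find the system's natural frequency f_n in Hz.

6.27 Hz

ω_n = √(k/m) = √(37500/24.2) = √1550 = 39.36 rad/s.
f_n = ω_n/(2π) = 39.36/6.283 = 6.265 Hz.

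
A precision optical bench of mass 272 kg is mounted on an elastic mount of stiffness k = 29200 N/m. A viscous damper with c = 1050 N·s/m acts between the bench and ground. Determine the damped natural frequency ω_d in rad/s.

ω_n = √(k/m) = √(29200/272) = 10.36 rad/s.
Critical damping c_c = 2√(k·m) = 2√(29200 × 272) = 5636 N·s/m, so ζ = c/c_c = 1050/5636 = 0.1863.
ω_d = ω_n√(1 − ζ²) = 10.36 × √(1 − 0.0347) = 10.18 rad/s.

10.2 rad/s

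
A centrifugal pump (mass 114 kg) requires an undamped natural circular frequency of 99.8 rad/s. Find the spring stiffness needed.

k = m·ω_n² = 114 × 99.80² = 114 × 9960 = 1135000 N/m.

1140000 N/m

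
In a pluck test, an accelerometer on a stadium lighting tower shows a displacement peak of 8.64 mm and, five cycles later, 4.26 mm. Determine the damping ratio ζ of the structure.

Logarithmic decrement δ = (1/n)·ln(x₀/x_n) = (1/5)·ln(8.64/4.26) = (1/5)·ln(2.028) = 0.1414.
ζ = δ/√(4π² + δ²) = 0.1414/√(39.48 + 0.0200) = 0.1414/6.285 = 0.02250.

0.0225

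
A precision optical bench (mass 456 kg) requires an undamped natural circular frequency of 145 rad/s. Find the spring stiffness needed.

9590000 N/m

k = m·ω_n² = 456 × 145.0² = 456 × 21020 = 9587000 N/m.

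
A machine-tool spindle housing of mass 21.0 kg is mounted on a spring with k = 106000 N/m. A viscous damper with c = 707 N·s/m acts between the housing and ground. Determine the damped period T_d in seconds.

0.0910 s

ω_n = √(k/m) = √(106000/21.0) = 71.05 rad/s.
Critical damping c_c = 2√(k·m) = 2√(106000 × 21.0) = 2984 N·s/m, so ζ = c/c_c = 707/2984 = 0.2369.
ω_d = ω_n√(1 − ζ²) = 71.05 × √(1 − 0.0561) = 69.02 rad/s.
T_d = 2π/ω_d = 0.09103 s.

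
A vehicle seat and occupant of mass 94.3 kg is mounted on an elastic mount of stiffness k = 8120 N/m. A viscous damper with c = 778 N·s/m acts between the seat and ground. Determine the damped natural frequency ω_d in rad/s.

ω_n = √(k/m) = √(8120/94.3) = 9.279 rad/s.
Critical damping c_c = 2√(k·m) = 2√(8120 × 94.3) = 1750 N·s/m, so ζ = c/c_c = 778/1750 = 0.4445.
ω_d = ω_n√(1 − ζ²) = 9.279 × √(1 − 0.198) = 8.312 rad/s.

8.31 rad/s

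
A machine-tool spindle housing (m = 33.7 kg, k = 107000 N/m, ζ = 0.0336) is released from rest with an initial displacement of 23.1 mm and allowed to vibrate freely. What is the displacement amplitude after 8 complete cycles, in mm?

Logarithmic decrement δ = 2πζ/√(1 − ζ²) = 2π × 0.03360/√(1 − 0.00113) = 0.2112.
After n cycles, x_n/x₀ = e^(−nδ), so x_8 = 23.1 × e^(−8 × 0.2112) = 23.1 × 0.1845 = 4.263 mm.

4.26 mm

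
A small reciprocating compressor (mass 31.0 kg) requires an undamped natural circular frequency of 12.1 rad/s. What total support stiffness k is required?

4540 N/m

k = m·ω_n² = 31.0 × 12.10² = 31.0 × 146.4 = 4539 N/m.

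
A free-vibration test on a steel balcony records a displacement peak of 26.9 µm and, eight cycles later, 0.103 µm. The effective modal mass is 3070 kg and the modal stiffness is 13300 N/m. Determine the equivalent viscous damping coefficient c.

1410 N·s/m

Logarithmic decrement δ = (1/n)·ln(x₀/x_n) = (1/8)·ln(26.9/0.103) = (1/8)·ln(261.2) = 0.6956.
ζ = δ/√(4π² + δ²) = 0.6956/√(39.48 + 0.484) = 0.6956/6.322 = 0.1100.
c = ζ · 2√(km) = 0.1100 × 2√(13300 × 3070) = 0.1100 × 12780 = 1406 N·s/m.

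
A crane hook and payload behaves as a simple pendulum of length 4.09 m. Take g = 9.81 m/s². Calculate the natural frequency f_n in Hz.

For a simple pendulum ω_n = √(g/L) = √(9.81/4.09) = √2.399 = 1.549 rad/s.
f_n = ω_n/(2π) = 1.549/6.283 = 0.2465 Hz.

0.246 Hz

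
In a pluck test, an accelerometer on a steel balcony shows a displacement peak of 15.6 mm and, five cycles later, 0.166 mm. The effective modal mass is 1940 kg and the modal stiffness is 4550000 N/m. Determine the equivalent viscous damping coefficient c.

Logarithmic decrement δ = (1/n)·ln(x₀/x_n) = (1/5)·ln(15.6/0.166) = (1/5)·ln(93.98) = 0.9086.
ζ = δ/√(4π² + δ²) = 0.9086/√(39.48 + 0.826) = 0.9086/6.349 = 0.1431.
c = ζ · 2√(km) = 0.1431 × 2√(4550000 × 1940) = 0.1431 × 187900 = 26890 N·s/m.

26900 N·s/m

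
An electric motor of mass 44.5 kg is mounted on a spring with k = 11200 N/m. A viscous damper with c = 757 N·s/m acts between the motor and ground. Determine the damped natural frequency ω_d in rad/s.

13.4 rad/s

ω_n = √(k/m) = √(11200/44.5) = 15.86 rad/s.
Critical damping c_c = 2√(k·m) = 2√(11200 × 44.5) = 1412 N·s/m, so ζ = c/c_c = 757/1412 = 0.5361.
ω_d = ω_n√(1 − ζ²) = 15.86 × √(1 − 0.287) = 13.39 rad/s.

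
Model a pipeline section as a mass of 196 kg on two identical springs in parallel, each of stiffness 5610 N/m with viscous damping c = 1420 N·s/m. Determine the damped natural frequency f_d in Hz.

1.06 Hz

Parallel springs add: k_eq = 2 × 5610 = 11220 N/m.
ω_n = √(k_eq/m) = √(11220/196) = 7.566 rad/s.
Critical damping c_c = 2√(k_eq·m) = 2√(11220 × 196) = 2966 N·s/m, so ζ = c/c_c = 1420/2966 = 0.4788.
ω_d = ω_n√(1 − ζ²) = 7.566 × √(1 − 0.229) = 6.642 rad/s.
f_d = ω_d/(2π) = 1.057 Hz.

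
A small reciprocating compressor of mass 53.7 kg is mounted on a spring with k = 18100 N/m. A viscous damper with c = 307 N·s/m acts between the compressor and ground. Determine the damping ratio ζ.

0.156

ω_n = √(k/m) = √(18100/53.7) = 18.36 rad/s.
Critical damping c_c = 2√(k·m) = 2√(18100 × 53.7) = 1972 N·s/m, so ζ = c/c_c = 307/1972 = 0.1557.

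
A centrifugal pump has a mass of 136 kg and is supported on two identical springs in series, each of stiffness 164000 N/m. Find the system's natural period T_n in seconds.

0.256 s

Series springs: 1/k_eq = 2/164000, so k_eq = 164000/2 = 82000 N/m.
ω_n = √(k_eq/m) = √(82000/136) = √602.9 = 24.55 rad/s.
T_n = 2π/ω_n = 6.283/24.55 = 0.2559 s.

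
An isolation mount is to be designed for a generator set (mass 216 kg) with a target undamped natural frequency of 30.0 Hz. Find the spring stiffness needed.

ω_n = 2πf_n = 2π × 30.0 = 188.5 rad/s.
k = m·ω_n² = 216 × 188.5² = 216 × 35530 = 7675000 N/m.

7670000 N/m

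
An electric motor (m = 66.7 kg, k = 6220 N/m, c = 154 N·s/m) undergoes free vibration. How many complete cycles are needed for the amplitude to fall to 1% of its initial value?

7 cycles

ζ = c/(2√(km)) = 154/(2√(6220 × 66.7)) = 154/1288 = 0.1195.
Logarithmic decrement δ = 2πζ/√(1 − ζ²) = 2π × 0.1195/√(1 − 0.0143) = 0.7566.
x_n/x₀ = e^(−nδ) ≤ 0.01; take ln: n ≥ ln(1/0.01)/δ = 4.605/0.7566 = 6.087.
So 7 complete cycles are required.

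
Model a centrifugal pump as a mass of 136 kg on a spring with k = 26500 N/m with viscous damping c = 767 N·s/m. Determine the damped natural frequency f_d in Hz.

2.18 Hz

ω_n = √(k/m) = √(26500/136) = 13.96 rad/s.
Critical damping c_c = 2√(k·m) = 2√(26500 × 136) = 3797 N·s/m, so ζ = c/c_c = 767/3797 = 0.2020.
ω_d = ω_n√(1 − ζ²) = 13.96 × √(1 − 0.0408) = 13.67 rad/s.
f_d = ω_d/(2π) = 2.176 Hz.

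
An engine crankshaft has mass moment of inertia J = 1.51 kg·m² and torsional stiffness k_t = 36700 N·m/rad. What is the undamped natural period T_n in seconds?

0.0403 s

ω_n = √(k_t/J) = √(36700/1.51) = √24300 = 155.9 rad/s.
T_n = 2π/ω_n = 6.283/155.9 = 0.04030 s.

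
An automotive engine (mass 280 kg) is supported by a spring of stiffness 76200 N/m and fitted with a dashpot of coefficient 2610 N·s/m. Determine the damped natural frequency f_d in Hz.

ω_n = √(k/m) = √(76200/280) = 16.50 rad/s.
Critical damping c_c = 2√(k·m) = 2√(76200 × 280) = 9238 N·s/m, so ζ = c/c_c = 2610/9238 = 0.2825.
ω_d = ω_n√(1 − ζ²) = 16.50 × √(1 − 0.0798) = 15.82 rad/s.
f_d = ω_d/(2π) = 2.519 Hz.

2.52 Hz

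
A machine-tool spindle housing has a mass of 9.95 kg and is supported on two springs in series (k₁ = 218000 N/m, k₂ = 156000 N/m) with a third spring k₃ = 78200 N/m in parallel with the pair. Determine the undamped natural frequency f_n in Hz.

20.8 Hz

Series pair: k_s = k₁k₂/(k₁+k₂) = (218000)(156000)/(218000 + 156000) = 90930 N/m. In parallel with k₃: k_eq = 90930 + 78200 = 169100 N/m.
ω_n = √(k_eq/m) = √(169100/9.95) = √17000 = 130.4 rad/s.
f_n = ω_n/(2π) = 130.4/6.283 = 20.75 Hz.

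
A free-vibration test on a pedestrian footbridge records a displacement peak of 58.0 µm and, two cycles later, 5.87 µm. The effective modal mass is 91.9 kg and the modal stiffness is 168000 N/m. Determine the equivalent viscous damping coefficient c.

1410 N·s/m

Logarithmic decrement δ = (1/n)·ln(x₀/x_n) = (1/2)·ln(58.0/5.87) = (1/2)·ln(9.881) = 1.145.
ζ = δ/√(4π² + δ²) = 1.145/√(39.48 + 1.31) = 1.145/6.387 = 0.1793.
c = ζ · 2√(km) = 0.1793 × 2√(168000 × 91.9) = 0.1793 × 7859 = 1409 N·s/m.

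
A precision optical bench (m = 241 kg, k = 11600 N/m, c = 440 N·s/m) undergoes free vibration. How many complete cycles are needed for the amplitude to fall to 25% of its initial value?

ζ = c/(2√(km)) = 440/(2√(11600 × 241)) = 440/3344 = 0.1316.
Logarithmic decrement δ = 2πζ/√(1 − ζ²) = 2π × 0.1316/√(1 − 0.0173) = 0.8340.
x_n/x₀ = e^(−nδ) ≤ 0.25; take ln: n ≥ ln(1/0.25)/δ = 1.386/0.8340 = 1.662.
So 2 complete cycles are required.

2 cycles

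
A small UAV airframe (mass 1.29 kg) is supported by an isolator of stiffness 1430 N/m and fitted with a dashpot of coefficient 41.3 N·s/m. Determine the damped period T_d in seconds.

ω_n = √(k/m) = √(1430/1.29) = 33.29 rad/s.
Critical damping c_c = 2√(k·m) = 2√(1430 × 1.29) = 85.90 N·s/m, so ζ = c/c_c = 41.3/85.90 = 0.4808.
ω_d = ω_n√(1 − ζ²) = 33.29 × √(1 − 0.231) = 29.19 rad/s.
T_d = 2π/ω_d = 0.2152 s.

0.215 s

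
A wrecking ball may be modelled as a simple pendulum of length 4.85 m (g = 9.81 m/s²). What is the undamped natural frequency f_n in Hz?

0.226 Hz

For a simple pendulum ω_n = √(g/L) = √(9.81/4.85) = √2.023 = 1.422 rad/s.
f_n = ω_n/(2π) = 1.422/6.283 = 0.2264 Hz.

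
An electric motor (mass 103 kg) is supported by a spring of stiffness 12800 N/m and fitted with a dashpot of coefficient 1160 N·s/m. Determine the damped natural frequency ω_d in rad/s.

ω_n = √(k/m) = √(12800/103) = 11.15 rad/s.
Critical damping c_c = 2√(k·m) = 2√(12800 × 103) = 2296 N·s/m, so ζ = c/c_c = 1160/2296 = 0.5051.
ω_d = ω_n√(1 − ζ²) = 11.15 × √(1 − 0.255) = 9.621 rad/s.

9.62 rad/s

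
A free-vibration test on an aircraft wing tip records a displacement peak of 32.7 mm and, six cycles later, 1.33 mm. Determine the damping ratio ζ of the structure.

0.0846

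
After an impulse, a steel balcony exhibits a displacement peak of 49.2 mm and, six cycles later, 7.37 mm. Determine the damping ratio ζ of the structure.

Logarithmic decrement δ = (1/n)·ln(x₀/x_n) = (1/6)·ln(49.2/7.37) = (1/6)·ln(6.676) = 0.3164.
ζ = δ/√(4π² + δ²) = 0.3164/√(39.48 + 0.100) = 0.3164/6.291 = 0.05029.

0.0503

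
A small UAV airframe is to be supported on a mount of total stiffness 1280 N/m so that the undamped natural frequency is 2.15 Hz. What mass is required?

7.01 kg

ω_n = 2πf_n = 2π × 2.15 = 13.51 rad/s.
m = k/ω_n² = 1280/13.51² = 1280/182.5 = 7.014 kg.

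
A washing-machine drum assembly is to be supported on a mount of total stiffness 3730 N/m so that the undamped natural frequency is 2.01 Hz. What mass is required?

ω_n = 2πf_n = 2π × 2.01 = 12.63 rad/s.
m = k/ω_n² = 3730/12.63² = 3730/159.5 = 23.39 kg.

23.4 kg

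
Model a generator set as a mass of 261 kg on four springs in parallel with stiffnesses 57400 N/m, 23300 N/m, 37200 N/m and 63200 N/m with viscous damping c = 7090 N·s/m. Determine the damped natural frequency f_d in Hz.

Parallel springs add: k_eq = 57400 + 23300 + 37200 + 63200 = 181100 N/m.
ω_n = √(k_eq/m) = √(181100/261) = 26.34 rad/s.
Critical damping c_c = 2√(k_eq·m) = 2√(181100 × 261) = 13750 N·s/m, so ζ = c/c_c = 7090/13750 = 0.5156.
ω_d = ω_n√(1 − ζ²) = 26.34 × √(1 − 0.266) = 22.57 rad/s.
f_d = ω_d/(2π) = 3.592 Hz.

3.59 Hz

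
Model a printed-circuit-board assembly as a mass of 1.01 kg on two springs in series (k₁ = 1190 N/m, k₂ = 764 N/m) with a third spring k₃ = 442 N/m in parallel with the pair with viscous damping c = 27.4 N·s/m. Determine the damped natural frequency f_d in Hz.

Series pair: k_s = k₁k₂/(k₁+k₂) = (1190)(764)/(1190 + 764) = 465.3 N/m. In parallel with k₃: k_eq = 465.3 + 442 = 907.3 N/m.
ω_n = √(k_eq/m) = √(907.3/1.01) = 29.97 rad/s.
Critical damping c_c = 2√(k_eq·m) = 2√(907.3 × 1.01) = 60.54 N·s/m, so ζ = c/c_c = 27.4/60.54 = 0.4526.
ω_d = ω_n√(1 − ζ²) = 29.97 × √(1 − 0.205) = 26.73 rad/s.
f_d = ω_d/(2π) = 4.254 Hz.

4.25 Hz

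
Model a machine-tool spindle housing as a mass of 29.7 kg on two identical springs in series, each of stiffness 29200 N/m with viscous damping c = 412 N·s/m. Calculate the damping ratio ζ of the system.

0.313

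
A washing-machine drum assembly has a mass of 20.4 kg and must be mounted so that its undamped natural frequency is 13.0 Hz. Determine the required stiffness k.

136000 N/m

ω_n = 2πf_n = 2π × 13.0 = 81.68 rad/s.
k = m·ω_n² = 20.4 × 81.68² = 20.4 × 6672 = 136100 N/m.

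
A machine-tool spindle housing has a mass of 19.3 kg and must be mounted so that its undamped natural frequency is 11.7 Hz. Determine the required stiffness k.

104000 N/m

ω_n = 2πf_n = 2π × 11.7 = 73.51 rad/s.
k = m·ω_n² = 19.3 × 73.51² = 19.3 × 5404 = 104300 N/m.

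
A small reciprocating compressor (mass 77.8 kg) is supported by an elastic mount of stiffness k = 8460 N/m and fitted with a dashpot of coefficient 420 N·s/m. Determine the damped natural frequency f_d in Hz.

ω_n = √(k/m) = √(8460/77.8) = 10.43 rad/s.
Critical damping c_c = 2√(k·m) = 2√(8460 × 77.8) = 1623 N·s/m, so ζ = c/c_c = 420/1623 = 0.2588.
ω_d = ω_n√(1 − ζ²) = 10.43 × √(1 − 0.0670) = 10.07 rad/s.
f_d = ω_d/(2π) = 1.603 Hz.

1.60 Hz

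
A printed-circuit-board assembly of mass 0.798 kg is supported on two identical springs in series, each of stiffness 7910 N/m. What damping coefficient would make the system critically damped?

112 N·s/m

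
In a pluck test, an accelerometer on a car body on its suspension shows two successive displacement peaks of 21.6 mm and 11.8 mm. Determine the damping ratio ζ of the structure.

0.0958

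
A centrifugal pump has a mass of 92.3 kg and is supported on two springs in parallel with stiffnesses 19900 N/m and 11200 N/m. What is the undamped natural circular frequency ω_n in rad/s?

Parallel springs add: k_eq = 19900 + 11200 = 31100 N/m.
ω_n = √(k_eq/m) = √(31100/92.3) = √336.9 = 18.36 rad/s.

18.4 rad/s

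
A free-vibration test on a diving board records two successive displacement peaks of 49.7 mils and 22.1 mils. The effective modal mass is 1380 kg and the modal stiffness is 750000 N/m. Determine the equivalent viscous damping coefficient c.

Logarithmic decrement δ = (1/n)·ln(x₀/x_n) = (1/1)·ln(49.7/22.1) = (1/1)·ln(2.249) = 0.8104.
ζ = δ/√(4π² + δ²) = 0.8104/√(39.48 + 0.657) = 0.8104/6.335 = 0.1279.
c = ζ · 2√(km) = 0.1279 × 2√(750000 × 1380) = 0.1279 × 64340 = 8231 N·s/m.

8230 N·s/m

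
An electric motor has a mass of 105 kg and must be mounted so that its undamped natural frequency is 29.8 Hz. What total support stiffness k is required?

3680000 N/m

ω_n = 2πf_n = 2π × 29.8 = 187.2 rad/s.
k = m·ω_n² = 105 × 187.2² = 105 × 35060 = 3681000 N/m.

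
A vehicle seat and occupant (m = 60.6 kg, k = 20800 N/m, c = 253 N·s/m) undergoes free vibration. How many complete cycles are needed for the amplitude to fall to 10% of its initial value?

4 cycles

ζ = c/(2√(km)) = 253/(2√(20800 × 60.6)) = 253/2245 = 0.1127.
Logarithmic decrement δ = 2πζ/√(1 − ζ²) = 2π × 0.1127/√(1 − 0.0127) = 0.7125.
x_n/x₀ = e^(−nδ) ≤ 0.1; take ln: n ≥ ln(1/0.1)/δ = 2.303/0.7125 = 3.232.
So 4 complete cycles are required.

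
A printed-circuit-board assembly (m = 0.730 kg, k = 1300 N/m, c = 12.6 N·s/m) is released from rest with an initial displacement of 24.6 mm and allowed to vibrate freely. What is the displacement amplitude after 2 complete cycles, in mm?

1.78 mm

ζ = c/(2√(km)) = 12.6/(2√(1300 × 0.730)) = 12.6/61.61 = 0.2045.
Logarithmic decrement δ = 2πζ/√(1 − ζ²) = 2π × 0.2045/√(1 − 0.0418) = 1.313.
After n cycles, x_n/x₀ = e^(−nδ), so x_2 = 24.6 × e^(−2 × 1.313) = 24.6 × 0.07241 = 1.781 mm.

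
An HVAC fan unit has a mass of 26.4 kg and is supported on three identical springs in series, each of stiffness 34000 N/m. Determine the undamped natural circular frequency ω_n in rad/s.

20.7 rad/s

Series springs: 1/k_eq = 3/34000, so k_eq = 34000/3 = 11330 N/m.
ω_n = √(k_eq/m) = √(11330/26.4) = √429.3 = 20.72 rad/s.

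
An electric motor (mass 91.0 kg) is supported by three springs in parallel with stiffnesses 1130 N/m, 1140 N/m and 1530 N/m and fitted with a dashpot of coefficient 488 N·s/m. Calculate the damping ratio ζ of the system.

Parallel springs add: k_eq = 1130 + 1140 + 1530 = 3800 N/m.
ω_n = √(k_eq/m) = √(3800/91.0) = 6.462 rad/s.
Critical damping c_c = 2√(k_eq·m) = 2√(3800 × 91.0) = 1176 N·s/m, so ζ = c/c_c = 488/1176 = 0.4149.

0.415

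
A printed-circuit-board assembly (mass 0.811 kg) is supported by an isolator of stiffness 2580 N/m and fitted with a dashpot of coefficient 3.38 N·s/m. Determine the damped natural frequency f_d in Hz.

8.97 Hz

ω_n = √(k/m) = √(2580/0.811) = 56.40 rad/s.
Critical damping c_c = 2√(k·m) = 2√(2580 × 0.811) = 91.49 N·s/m, so ζ = c/c_c = 3.38/91.49 = 0.03695.
ω_d = ω_n√(1 − ζ²) = 56.40 × √(1 − 0.00137) = 56.36 rad/s.
f_d = ω_d/(2π) = 8.971 Hz.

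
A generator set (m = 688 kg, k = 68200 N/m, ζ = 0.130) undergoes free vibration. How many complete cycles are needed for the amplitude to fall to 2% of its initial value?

5 cycles

Logarithmic decrement δ = 2πζ/√(1 − ζ²) = 2π × 0.1300/√(1 − 0.0169) = 0.8238.
x_n/x₀ = e^(−nδ) ≤ 0.02; take ln: n ≥ ln(1/0.02)/δ = 3.912/0.8238 = 4.749.
So 5 complete cycles are required.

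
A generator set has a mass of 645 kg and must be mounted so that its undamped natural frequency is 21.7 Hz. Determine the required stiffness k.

ω_n = 2πf_n = 2π × 21.7 = 136.3 rad/s.
k = m·ω_n² = 645 × 136.3² = 645 × 18590 = 11990000 N/m.

12000000 N/m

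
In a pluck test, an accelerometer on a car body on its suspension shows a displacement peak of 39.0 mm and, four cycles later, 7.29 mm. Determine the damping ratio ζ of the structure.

0.0666

Logarithmic decrement δ = (1/n)·ln(x₀/x_n) = (1/4)·ln(39.0/7.29) = (1/4)·ln(5.350) = 0.4193.
ζ = δ/√(4π² + δ²) = 0.4193/√(39.48 + 0.176) = 0.4193/6.297 = 0.06658.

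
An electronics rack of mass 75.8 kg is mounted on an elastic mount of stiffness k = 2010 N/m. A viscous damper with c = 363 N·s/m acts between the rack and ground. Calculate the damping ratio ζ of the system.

ω_n = √(k/m) = √(2010/75.8) = 5.149 rad/s.
Critical damping c_c = 2√(k·m) = 2√(2010 × 75.8) = 780.7 N·s/m, so ζ = c/c_c = 363/780.7 = 0.4650.

0.465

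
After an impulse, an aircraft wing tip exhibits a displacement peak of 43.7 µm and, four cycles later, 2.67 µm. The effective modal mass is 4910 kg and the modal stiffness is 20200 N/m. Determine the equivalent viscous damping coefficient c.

Logarithmic decrement δ = (1/n)·ln(x₀/x_n) = (1/4)·ln(43.7/2.67) = (1/4)·ln(16.37) = 0.6988.
ζ = δ/√(4π² + δ²) = 0.6988/√(39.48 + 0.488) = 0.6988/6.322 = 0.1105.
c = ζ · 2√(km) = 0.1105 × 2√(20200 × 4910) = 0.1105 × 19920 = 2202 N·s/m.

2200 N·s/m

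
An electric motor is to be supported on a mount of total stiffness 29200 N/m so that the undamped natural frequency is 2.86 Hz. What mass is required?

ω_n = 2πf_n = 2π × 2.86 = 17.97 rad/s.
m = k/ω_n² = 29200/17.97² = 29200/322.9 = 90.43 kg.

90.4 kg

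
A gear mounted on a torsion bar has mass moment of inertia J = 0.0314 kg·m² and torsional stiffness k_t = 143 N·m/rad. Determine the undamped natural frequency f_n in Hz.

ω_n = √(k_t/J) = √(143/0.0314) = √4554 = 67.48 rad/s.
f_n = ω_n/(2π) = 67.48/6.283 = 10.74 Hz.

10.7 Hz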